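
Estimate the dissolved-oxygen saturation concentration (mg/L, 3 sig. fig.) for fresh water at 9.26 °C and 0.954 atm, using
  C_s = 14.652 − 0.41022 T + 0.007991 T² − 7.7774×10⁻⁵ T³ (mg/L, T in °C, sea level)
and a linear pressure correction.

C_s ≈ 10.9 mg/L

At sea level: C_s = 14.652 − 0.41022×9.26 + 0.007991×9.26² − 7.7774×10⁻⁵×9.26³ = 11.48 mg/L.
Pressure correction: C_s' = 11.48 × 0.954 = 10.95 mg/L.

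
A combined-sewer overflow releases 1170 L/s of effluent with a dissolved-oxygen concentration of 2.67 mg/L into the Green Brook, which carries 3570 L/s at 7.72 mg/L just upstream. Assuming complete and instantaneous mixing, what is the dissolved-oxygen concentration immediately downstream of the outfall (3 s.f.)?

6.47 mg/L

Flow-weighted mixing: C = (Q_r C_r + Q_w C_w)/(Q_r + Q_w)
= (3570×7.72 + 1170×2.67)/(3570 + 1170) = 30680/4740 = 6.473 mg/L.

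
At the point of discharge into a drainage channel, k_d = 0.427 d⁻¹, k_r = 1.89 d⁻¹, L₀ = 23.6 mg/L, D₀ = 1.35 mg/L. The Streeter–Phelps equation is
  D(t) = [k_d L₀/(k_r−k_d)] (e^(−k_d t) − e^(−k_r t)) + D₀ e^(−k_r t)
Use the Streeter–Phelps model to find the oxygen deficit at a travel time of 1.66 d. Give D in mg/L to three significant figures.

D ≈ 3.15 mg/L

k_d L₀/(k_r−k_d) = 0.427×23.6/(1.89−0.427) = 10.08/1.463 = 6.888 mg/L.
e^(−k_d t) = e^(−0.427×1.660) = 0.4922; e^(−k_r t) = e^(−1.89×1.660) = 0.04340.
D = 6.888 × (0.4922 − 0.04340) + 1.35 × 0.04340 = 3.092 + 0.05858 = 3.150 mg/L.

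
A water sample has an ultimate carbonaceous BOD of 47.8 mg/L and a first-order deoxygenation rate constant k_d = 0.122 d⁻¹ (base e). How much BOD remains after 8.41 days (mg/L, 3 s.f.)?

L_t = L₀ e^(−k_d t) = 47.8 × e^(−0.122×8.41) = 47.8 × 0.3584 = 17.13 mg/L.

L ≈ 17.1 mg/L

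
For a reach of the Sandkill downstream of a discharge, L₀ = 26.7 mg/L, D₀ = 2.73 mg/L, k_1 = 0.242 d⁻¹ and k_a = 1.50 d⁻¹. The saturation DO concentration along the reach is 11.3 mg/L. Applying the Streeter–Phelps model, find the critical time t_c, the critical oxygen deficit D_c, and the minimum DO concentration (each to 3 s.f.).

At the critical point dD/dt = 0, so k_1 L₀ e^(−k_1 t) = k_a D. Substituting D(t) from the Streeter–Phelps equation and solving for t gives
t_c = ln[(k_a/k_1)(1 − D₀(k_a−k_1)/(k_1 L₀))] / (k_a−k_1).
Here k_a−k_1 = 1.258 d⁻¹ and 1 − D₀(k_a−k_1)/(k_1 L₀) = 1 − 2.73×1.258/(0.242×26.7) = 0.4685, so
t_c = ln(6.198 × 0.4685) / 1.258 = 1.066 / 1.258 = 0.8474 d.
D_c = (k_1/k_a) L₀ e^(−k_1 t_c) = (0.242/1.50) × 26.7 × e^(−0.242×0.8474) = 0.1613 × 26.7 × 0.8146 = 3.509 mg/L.
Minimum DO = C_s − D_c = 11.3 − 3.509 = 7.791 mg/L.

t_c ≈ 0.847 d; D_c ≈ 3.51 mg/L; min DO ≈ 7.79 mg/L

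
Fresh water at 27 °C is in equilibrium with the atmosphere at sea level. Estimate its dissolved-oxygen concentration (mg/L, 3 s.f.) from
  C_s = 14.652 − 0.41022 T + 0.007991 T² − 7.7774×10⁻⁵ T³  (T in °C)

C_s = 14.652 − 0.41022×27 + 0.007991×27² − 7.7774×10⁻⁵×27³ = 7.871 mg/L.

C_s ≈ 7.87 mg/L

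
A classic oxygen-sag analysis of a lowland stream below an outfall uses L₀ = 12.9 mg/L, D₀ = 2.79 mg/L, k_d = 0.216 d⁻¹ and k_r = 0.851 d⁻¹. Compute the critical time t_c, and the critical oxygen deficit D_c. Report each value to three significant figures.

t_c ≈ 0.569 d; D_c ≈ 2.90 mg/L

t_c = [1/(k_r−k_d)] ln[(k_r/k_d)(1 − D₀(k_r−k_d)/(k_d L₀))]
= [1/(0.851−0.216)] ln[(0.851/0.216)(1 − 2.79×0.6350/(0.216×12.9))]
= (1/0.6350) ln[3.940 × 0.3642] = 1.575 × ln(1.435) = 1.575 × 0.3610 = 0.5685 d.
L(t_c) = L₀ e^(−k_d t_c) = 12.9 × 0.8844 = 11.41 mg/L, and at the critical point k_r D_c = k_d L, so D_c = (0.216/0.851) × 11.41 = 2.896 mg/L.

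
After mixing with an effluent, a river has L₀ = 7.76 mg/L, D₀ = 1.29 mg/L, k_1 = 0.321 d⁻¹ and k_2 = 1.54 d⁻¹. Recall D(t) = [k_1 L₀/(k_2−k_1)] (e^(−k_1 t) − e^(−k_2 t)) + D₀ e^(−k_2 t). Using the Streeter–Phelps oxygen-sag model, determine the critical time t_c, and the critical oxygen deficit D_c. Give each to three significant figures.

t_c ≈ 0.468 d; D_c ≈ 1.39 mg/L

At the critical point dD/dt = 0, so k_1 L₀ e^(−k_1 t) = k_2 D. Substituting D(t) from the Streeter–Phelps equation and solving for t gives
t_c = ln[(k_2/k_1)(1 − D₀(k_2−k_1)/(k_1 L₀))] / (k_2−k_1).
Here k_2−k_1 = 1.219 d⁻¹ and 1 − D₀(k_2−k_1)/(k_1 L₀) = 1 − 1.29×1.219/(0.321×7.76) = 0.3687, so
t_c = ln(4.798 × 0.3687) / 1.219 = 0.5704 / 1.219 = 0.4679 d.
D_c = (k_1/k_2) L₀ e^(−k_1 t_c) = (0.321/1.54) × 7.76 × e^(−0.321×0.4679) = 0.2084 × 7.76 × 0.8605 = 1.392 mg/L.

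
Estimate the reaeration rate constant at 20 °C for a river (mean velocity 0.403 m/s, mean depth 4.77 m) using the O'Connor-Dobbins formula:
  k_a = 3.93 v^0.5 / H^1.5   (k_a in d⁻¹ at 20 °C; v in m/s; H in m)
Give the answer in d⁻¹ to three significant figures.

k_a ≈ 0.239 d⁻¹

k_a = 3.93 × 0.403^0.5 / 4.77^1.5 = 3.93 × 0.6348 / 10.42 = 0.2395 d⁻¹.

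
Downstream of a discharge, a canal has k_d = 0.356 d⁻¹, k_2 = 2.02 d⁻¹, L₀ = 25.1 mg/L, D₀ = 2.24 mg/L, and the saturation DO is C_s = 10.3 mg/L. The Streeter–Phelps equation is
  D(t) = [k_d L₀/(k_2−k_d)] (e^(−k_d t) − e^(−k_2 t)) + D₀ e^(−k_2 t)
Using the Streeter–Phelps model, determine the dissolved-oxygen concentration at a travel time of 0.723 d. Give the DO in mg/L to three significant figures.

k_d L₀/(k_2−k_d) = 0.356×25.1/(2.02−0.356) = 8.936/1.664 = 5.370 mg/L.
e^(−k_d t) = e^(−0.356×0.7230) = 0.7731; e^(−k_2 t) = e^(−2.02×0.7230) = 0.2321.
D = 5.370 × (0.7731 − 0.2321) + 2.24 × 0.2321 = 2.905 + 0.5200 = 3.425 mg/L.
DO = C_s − D = 10.3 − 3.425 = 6.875 mg/L.

DO ≈ 6.88 mg/L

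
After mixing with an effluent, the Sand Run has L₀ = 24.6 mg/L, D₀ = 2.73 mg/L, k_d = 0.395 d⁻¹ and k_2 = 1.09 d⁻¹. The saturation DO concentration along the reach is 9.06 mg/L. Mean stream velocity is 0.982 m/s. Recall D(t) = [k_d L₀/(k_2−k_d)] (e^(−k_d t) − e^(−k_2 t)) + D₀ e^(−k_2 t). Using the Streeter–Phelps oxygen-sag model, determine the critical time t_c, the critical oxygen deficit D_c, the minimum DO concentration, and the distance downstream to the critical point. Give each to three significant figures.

At the critical point dD/dt = 0, so k_d L₀ e^(−k_d t) = k_2 D. Substituting D(t) from the Streeter–Phelps equation and solving for t gives
t_c = ln[(k_2/k_d)(1 − D₀(k_2−k_d)/(k_d L₀))] / (k_2−k_d).
Here k_2−k_d = 0.6950 d⁻¹ and 1 − D₀(k_2−k_d)/(k_d L₀) = 1 − 2.73×0.6950/(0.395×24.6) = 0.8047, so
t_c = ln(2.759 × 0.8047) / 0.6950 = 0.7978 / 0.6950 = 1.148 d.
L(t_c) = L₀ e^(−k_d t_c) = 24.6 × 0.6354 = 15.63 mg/L, and at the critical point k_2 D_c = k_d L, so D_c = (0.395/1.09) × 15.63 = 5.665 mg/L.
Minimum DO = C_s − D_c = 9.06 − 5.665 = 3.395 mg/L.
x_c = v t_c = 0.982 m/s × 1.148 d × 86400 s/d = 97400 m ≈ 97.4 km.

t_c ≈ 1.15 d; D_c ≈ 5.66 mg/L; min DO ≈ 3.40 mg/L; x_c ≈ 97.4 km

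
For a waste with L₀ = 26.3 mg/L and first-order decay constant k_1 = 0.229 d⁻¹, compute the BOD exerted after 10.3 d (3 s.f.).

y ≈ 23.8 mg/L

y_t = L₀(1 − e^(−k_1 t)) = 26.3 × (1 − e^(−0.229×10.3))
= 26.3 × (1 − 0.09454) = 26.3 × 0.9055 = 23.81 mg/L.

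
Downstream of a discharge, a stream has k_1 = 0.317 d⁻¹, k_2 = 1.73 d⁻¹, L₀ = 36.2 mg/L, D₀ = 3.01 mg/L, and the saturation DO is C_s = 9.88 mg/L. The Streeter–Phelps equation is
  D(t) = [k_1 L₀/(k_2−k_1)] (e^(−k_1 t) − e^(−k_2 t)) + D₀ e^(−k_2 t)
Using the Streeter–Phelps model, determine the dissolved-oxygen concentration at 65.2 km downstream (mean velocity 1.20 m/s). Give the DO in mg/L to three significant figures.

DO ≈ 4.95 mg/L

Travel time t = x/v = 65.2 km / (1.20 m/s) = 65200 m / 1.20 m/s = 54330 s = 0.6289 d.
k_1 L₀/(k_2−k_1) = 0.317×36.2/(1.73−0.317) = 11.48/1.413 = 8.121 mg/L.
e^(−k_1 t) = e^(−0.317×0.6289) = 0.8193; e^(−k_2 t) = e^(−1.73×0.6289) = 0.3369.
D = 8.121 × (0.8193 − 0.3369) + 3.01 × 0.3369 = 3.917 + 1.014 = 4.931 mg/L.
DO = C_s − D = 9.88 − 4.931 = 4.949 mg/L.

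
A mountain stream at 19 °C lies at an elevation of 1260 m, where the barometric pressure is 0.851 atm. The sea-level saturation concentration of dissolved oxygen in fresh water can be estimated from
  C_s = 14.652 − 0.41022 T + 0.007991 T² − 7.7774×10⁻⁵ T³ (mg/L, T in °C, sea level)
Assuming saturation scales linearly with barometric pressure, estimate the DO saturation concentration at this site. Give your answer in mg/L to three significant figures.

At sea level: C_s = 14.652 − 0.41022×19 + 0.007991×19² − 7.7774×10⁻⁵×19³ = 9.209 mg/L.
Pressure correction: C_s' = 9.209 × 0.851 = 7.837 mg/L.

C_s ≈ 7.84 mg/L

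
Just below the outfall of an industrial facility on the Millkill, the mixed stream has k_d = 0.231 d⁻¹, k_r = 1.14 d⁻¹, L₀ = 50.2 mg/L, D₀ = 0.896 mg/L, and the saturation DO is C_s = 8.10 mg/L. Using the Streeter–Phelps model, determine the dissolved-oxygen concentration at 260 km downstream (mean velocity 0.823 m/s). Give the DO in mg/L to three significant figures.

Travel time t = x/v = 260 km / (0.823 m/s) = 260000 m / 0.823 m/s = 315900 s = 3.656 d.
k_d L₀/(k_r−k_d) = 0.231×50.2/(1.14−0.231) = 11.60/0.9090 = 12.76 mg/L.
e^(−k_d t) = e^(−0.231×3.656) = 0.4297; e^(−k_r t) = e^(−1.14×3.656) = 0.01548.
D = 12.76 × (0.4297 − 0.01548) + 0.896 × 0.01548 = 5.284 + 0.01387 = 5.298 mg/L.
DO = C_s − D = 8.10 − 5.298 = 2.802 mg/L.

DO ≈ 2.80 mg/L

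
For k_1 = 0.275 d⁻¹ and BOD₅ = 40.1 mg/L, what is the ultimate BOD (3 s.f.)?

BOD₅ = L₀(1 − e^(−5k_1)) ⇒ L₀ = BOD₅ / (1 − e^(−5×0.275))
= 40.1 / (1 − 0.2528) = 40.1 / 0.7472 = 53.67 mg/L.

L₀ ≈ 53.7 mg/L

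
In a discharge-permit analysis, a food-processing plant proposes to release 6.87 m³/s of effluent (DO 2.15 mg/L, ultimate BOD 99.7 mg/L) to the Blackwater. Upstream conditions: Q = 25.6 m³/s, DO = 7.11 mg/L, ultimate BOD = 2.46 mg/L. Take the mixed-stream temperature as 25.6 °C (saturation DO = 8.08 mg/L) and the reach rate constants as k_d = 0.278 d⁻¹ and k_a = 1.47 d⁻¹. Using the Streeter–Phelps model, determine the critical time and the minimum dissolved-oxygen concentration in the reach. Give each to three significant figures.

t_c ≈ 1.00 d; minimum DO ≈ 4.78 mg/L

Mixed DO = (25.6×7.11 + 6.87×2.15)/(25.6+6.87) = 196.8/32.47 = 6.061 mg/L.
Mixed L₀ = (25.6×2.46 + 6.87×99.7)/(32.47) = 747.9/32.47 = 23.03 mg/L.
Initial deficit D₀ = C_s − DO₀ = 8.08 − 6.061 = 2.019 mg/L.
t_c = (1/1.192) ln[(1.47/0.278)(1 − 2.019×1.192/(0.278×23.03))] = 0.8389 × ln(3.300) = 1.002 d.
D_c = (0.278/1.47) × 23.03 × e^(−0.278×1.002) = 0.1891 × 23.03 × 0.7570 = 3.297 mg/L.
Minimum DO = 8.08 − 3.297 = 4.783 mg/L.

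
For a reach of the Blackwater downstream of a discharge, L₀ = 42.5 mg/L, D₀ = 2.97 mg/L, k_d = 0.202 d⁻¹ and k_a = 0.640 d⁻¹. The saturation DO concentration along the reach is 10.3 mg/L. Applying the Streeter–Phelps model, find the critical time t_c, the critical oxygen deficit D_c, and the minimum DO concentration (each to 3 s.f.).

At the critical point dD/dt = 0, so k_d L₀ e^(−k_d t) = k_a D. Substituting D(t) from the Streeter–Phelps equation and solving for t gives
t_c = ln[(k_a/k_d)(1 − D₀(k_a−k_d)/(k_d L₀))] / (k_a−k_d).
Here k_a−k_d = 0.4380 d⁻¹ and 1 − D₀(k_a−k_d)/(k_d L₀) = 1 − 2.97×0.4380/(0.202×42.5) = 0.8485, so
t_c = ln(3.168 × 0.8485) / 0.4380 = 0.9889 / 0.4380 = 2.258 d.
L(t_c) = L₀ e^(−k_d t_c) = 42.5 × 0.6338 = 26.94 mg/L, and at the critical point k_a D_c = k_d L, so D_c = (0.202/0.640) × 26.94 = 8.502 mg/L.
Minimum DO = C_s − D_c = 10.3 − 8.502 = 1.798 mg/L.

t_c ≈ 2.26 d; D_c ≈ 8.50 mg/L; min DO ≈ 1.80 mg/L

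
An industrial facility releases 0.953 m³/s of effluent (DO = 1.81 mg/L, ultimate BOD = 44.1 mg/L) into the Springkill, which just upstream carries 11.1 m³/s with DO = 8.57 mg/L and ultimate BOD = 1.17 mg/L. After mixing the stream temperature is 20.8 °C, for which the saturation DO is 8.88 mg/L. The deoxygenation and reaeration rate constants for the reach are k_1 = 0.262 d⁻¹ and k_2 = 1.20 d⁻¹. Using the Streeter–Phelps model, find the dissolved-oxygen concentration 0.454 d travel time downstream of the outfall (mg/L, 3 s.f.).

DO ≈ 8.00 mg/L

Mixed DO = (11.1×8.57 + 0.953×1.81)/(11.1+0.953) = 96.85/12.05 = 8.036 mg/L.
Mixed L₀ = (11.1×1.17 + 0.953×44.1)/(12.05) = 55.01/12.05 = 4.564 mg/L.
Initial deficit D₀ = C_s − DO₀ = 8.88 − 8.036 = 0.8445 mg/L.
D(0.454) = [0.262×4.564/(1.20−0.262)](e^(−0.262×0.454) − e^(−1.20×0.454)) + 0.8445 e^(−1.20×0.454)
= 1.275 × (0.8879 − 0.5800) + 0.8445 × 0.5800 = 0.8823 mg/L.
DO = 8.88 − 0.8823 = 7.998 mg/L.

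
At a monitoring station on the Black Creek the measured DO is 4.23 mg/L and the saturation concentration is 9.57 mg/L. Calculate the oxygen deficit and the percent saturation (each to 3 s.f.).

D = C_s − C = 9.57 − 4.23 = 5.34 mg/L.
% saturation = 4.23/9.57 × 100 = 44.2 %.

D ≈ 5.34 mg/L; 44.2 % saturation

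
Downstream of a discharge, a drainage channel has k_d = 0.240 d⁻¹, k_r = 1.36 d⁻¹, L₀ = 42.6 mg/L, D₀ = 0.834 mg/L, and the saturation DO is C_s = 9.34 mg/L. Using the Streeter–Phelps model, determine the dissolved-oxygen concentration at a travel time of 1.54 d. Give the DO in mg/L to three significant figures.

k_d L₀/(k_r−k_d) = 0.240×42.6/(1.36−0.240) = 10.22/1.120 = 9.129 mg/L.
e^(−k_d t) = e^(−0.240×1.540) = 0.6910; e^(−k_r t) = e^(−1.36×1.540) = 0.1231.
D = 9.129 × (0.6910 − 0.1231) + 0.834 × 0.1231 = 5.184 + 0.1027 = 5.287 mg/L.
DO = C_s − D = 9.34 − 5.287 = 4.053 mg/L.

DO ≈ 4.05 mg/L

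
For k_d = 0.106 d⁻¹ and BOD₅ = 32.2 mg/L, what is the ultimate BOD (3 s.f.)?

L₀ ≈ 78.3 mg/L

BOD₅ = L₀(1 − e^(−5k_d)) ⇒ L₀ = BOD₅ / (1 − e^(−5×0.106))
= 32.2 / (1 − 0.5886) = 32.2 / 0.4114 = 78.27 mg/L.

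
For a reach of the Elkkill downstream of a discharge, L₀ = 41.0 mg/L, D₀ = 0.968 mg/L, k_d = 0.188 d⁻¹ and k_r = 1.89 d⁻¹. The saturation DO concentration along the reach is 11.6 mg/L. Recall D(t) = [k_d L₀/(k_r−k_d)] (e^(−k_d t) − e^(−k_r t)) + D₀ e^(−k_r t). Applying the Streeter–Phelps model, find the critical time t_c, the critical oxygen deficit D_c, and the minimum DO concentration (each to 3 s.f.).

t_c ≈ 1.21 d; D_c ≈ 3.25 mg/L; min DO ≈ 8.35 mg/L

At the critical point dD/dt = 0, so k_d L₀ e^(−k_d t) = k_r D. Substituting D(t) from the Streeter–Phelps equation and solving for t gives
t_c = ln[(k_r/k_d)(1 − D₀(k_r−k_d)/(k_d L₀))] / (k_r−k_d).
Here k_r−k_d = 1.702 d⁻¹ and 1 − D₀(k_r−k_d)/(k_d L₀) = 1 − 0.968×1.702/(0.188×41.0) = 0.7863, so
t_c = ln(10.05 × 0.7863) / 1.702 = 2.067 / 1.702 = 1.215 d.
L(t_c) = L₀ e^(−k_d t_c) = 41.0 × 0.7958 = 32.63 mg/L, and at the critical point k_r D_c = k_d L, so D_c = (0.188/1.89) × 32.63 = 3.246 mg/L.
Minimum DO = C_s − D_c = 11.6 − 3.246 = 8.354 mg/L.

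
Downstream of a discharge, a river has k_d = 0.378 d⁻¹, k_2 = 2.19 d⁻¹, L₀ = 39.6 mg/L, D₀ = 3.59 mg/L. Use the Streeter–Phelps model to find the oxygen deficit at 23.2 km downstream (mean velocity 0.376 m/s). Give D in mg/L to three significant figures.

Travel time t = x/v = 23.2 km / (0.376 m/s) = 23200 m / 0.376 m/s = 61700 s = 0.7141 d.
k_d L₀/(k_2−k_d) = 0.378×39.6/(2.19−0.378) = 14.97/1.812 = 8.261 mg/L.
e^(−k_d t) = e^(−0.378×0.7141) = 0.7634; e^(−k_2 t) = e^(−2.19×0.7141) = 0.2093.
D = 8.261 × (0.7634 − 0.2093) + 3.59 × 0.2093 = 4.578 + 0.7514 = 5.329 mg/L.

D ≈ 5.33 mg/L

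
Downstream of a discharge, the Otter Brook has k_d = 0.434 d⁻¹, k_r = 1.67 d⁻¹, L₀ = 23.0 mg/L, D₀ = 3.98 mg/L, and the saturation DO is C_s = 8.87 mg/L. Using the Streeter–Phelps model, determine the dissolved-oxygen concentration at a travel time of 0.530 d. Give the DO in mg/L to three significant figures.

DO ≈ 4.14 mg/L

k_d L₀/(k_r−k_d) = 0.434×23.0/(1.67−0.434) = 9.982/1.236 = 8.076 mg/L.
e^(−k_d t) = e^(−0.434×0.5300) = 0.7945; e^(−k_r t) = e^(−1.67×0.5300) = 0.4127.
D = 8.076 × (0.7945 − 0.4127) + 3.98 × 0.4127 = 3.084 + 1.642 = 4.726 mg/L.
DO = C_s − D = 8.87 − 4.726 = 4.144 mg/L.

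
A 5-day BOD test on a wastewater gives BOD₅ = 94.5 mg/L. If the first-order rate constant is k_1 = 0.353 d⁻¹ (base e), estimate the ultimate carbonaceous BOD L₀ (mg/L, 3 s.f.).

BOD₅ = L₀(1 − e^(−5k_1)) ⇒ L₀ = BOD₅ / (1 − e^(−5×0.353))
= 94.5 / (1 − 0.1712) = 94.5 / 0.8288 = 114.0 mg/L.

L₀ ≈ 114 mg/L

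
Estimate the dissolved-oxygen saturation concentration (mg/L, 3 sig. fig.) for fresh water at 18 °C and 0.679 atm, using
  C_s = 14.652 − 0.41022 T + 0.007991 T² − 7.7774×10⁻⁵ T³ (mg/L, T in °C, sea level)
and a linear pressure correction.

C_s ≈ 6.39 mg/L

At sea level: C_s = 14.652 − 0.41022×18 + 0.007991×18² − 7.7774×10⁻⁵×18³ = 9.404 mg/L.
Pressure correction: C_s' = 9.404 × 0.679 = 6.385 mg/L.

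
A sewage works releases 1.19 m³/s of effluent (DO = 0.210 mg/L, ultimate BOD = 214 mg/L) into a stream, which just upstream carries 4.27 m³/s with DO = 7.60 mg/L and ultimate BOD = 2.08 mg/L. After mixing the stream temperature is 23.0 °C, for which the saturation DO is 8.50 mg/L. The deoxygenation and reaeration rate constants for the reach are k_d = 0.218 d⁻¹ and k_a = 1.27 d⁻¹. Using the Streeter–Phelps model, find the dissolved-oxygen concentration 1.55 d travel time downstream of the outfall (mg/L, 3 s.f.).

DO ≈ 2.41 mg/L

Mixed DO = (4.27×7.60 + 1.19×0.210)/(4.27+1.19) = 32.70/5.460 = 5.989 mg/L.
Mixed L₀ = (4.27×2.08 + 1.19×214)/(5.460) = 263.5/5.460 = 48.27 mg/L.
Initial deficit D₀ = C_s − DO₀ = 8.50 − 5.989 = 2.511 mg/L.
D(1.55) = [0.218×48.27/(1.27−0.218)](e^(−0.218×1.55) − e^(−1.27×1.55)) + 2.511 e^(−1.27×1.55)
= 10.00 × (0.7133 − 0.1397) + 2.511 × 0.1397 = 6.088 mg/L.
DO = 8.50 − 6.088 = 2.412 mg/L.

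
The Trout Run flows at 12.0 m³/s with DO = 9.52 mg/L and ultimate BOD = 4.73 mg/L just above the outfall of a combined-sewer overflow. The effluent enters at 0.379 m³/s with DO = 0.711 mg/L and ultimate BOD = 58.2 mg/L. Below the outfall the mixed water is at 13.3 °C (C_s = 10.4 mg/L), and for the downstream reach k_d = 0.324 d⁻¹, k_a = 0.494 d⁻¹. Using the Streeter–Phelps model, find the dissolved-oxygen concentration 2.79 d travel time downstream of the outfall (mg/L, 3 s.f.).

DO ≈ 8.25 mg/L

Mixed DO = (12.0×9.52 + 0.379×0.711)/(12.0+0.379) = 114.5/12.38 = 9.250 mg/L.
Mixed L₀ = (12.0×4.73 + 0.379×58.2)/(12.38) = 78.82/12.38 = 6.367 mg/L.
Initial deficit D₀ = C_s − DO₀ = 10.4 − 9.250 = 1.150 mg/L.
D(2.79) = [0.324×6.367/(0.494−0.324)](e^(−0.324×2.79) − e^(−0.494×2.79)) + 1.150 e^(−0.494×2.79)
= 12.13 × (0.4050 − 0.2520) + 1.150 × 0.2520 = 2.146 mg/L.
DO = 10.4 − 2.146 = 8.254 mg/L.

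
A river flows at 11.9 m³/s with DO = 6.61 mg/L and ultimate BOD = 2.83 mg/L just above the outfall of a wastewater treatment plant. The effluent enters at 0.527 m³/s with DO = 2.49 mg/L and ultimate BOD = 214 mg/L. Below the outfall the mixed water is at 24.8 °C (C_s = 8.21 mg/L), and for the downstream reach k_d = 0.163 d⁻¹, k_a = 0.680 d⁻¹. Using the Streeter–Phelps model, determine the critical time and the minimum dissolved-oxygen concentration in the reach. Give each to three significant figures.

Mixed DO = (11.9×6.61 + 0.527×2.49)/(11.9+0.527) = 79.97/12.43 = 6.435 mg/L.
Mixed L₀ = (11.9×2.83 + 0.527×214)/(12.43) = 146.5/12.43 = 11.79 mg/L.
Initial deficit D₀ = C_s − DO₀ = 8.21 − 6.435 = 1.775 mg/L.
t_c = (1/0.5170) ln[(0.680/0.163)(1 − 1.775×0.5170/(0.163×11.79))] = 1.934 × ln(2.179) = 1.507 d.
D_c = (0.163/0.680) × 11.79 × e^(−0.163×1.507) = 0.2397 × 11.79 × 0.7822 = 2.210 mg/L.
Minimum DO = 8.21 − 2.210 = 6.000 mg/L.

t_c ≈ 1.51 d; minimum DO ≈ 6.00 mg/L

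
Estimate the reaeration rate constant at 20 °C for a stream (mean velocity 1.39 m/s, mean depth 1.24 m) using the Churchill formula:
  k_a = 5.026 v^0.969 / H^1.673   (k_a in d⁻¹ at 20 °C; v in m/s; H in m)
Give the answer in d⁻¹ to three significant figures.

k_a = 5.026 × 1.39^0.969 / 1.24^1.673 = 5.026 × 1.376 / 1.433 = 4.825 d⁻¹.

k_a ≈ 4.83 d⁻¹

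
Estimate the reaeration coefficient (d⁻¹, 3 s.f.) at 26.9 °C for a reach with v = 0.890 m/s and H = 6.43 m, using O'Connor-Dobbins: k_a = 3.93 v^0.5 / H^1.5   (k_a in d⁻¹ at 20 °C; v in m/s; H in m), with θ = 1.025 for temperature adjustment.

k_a ≈ 0.270 d⁻¹

k_a(20) = 3.93 × 0.890^0.5 / 6.43^1.5 = 3.93 × 0.9434 / 16.30 = 0.2274 d⁻¹.
k_a(26.9) = 0.2274 × 1.025^(26.9−20) = 0.2274 × 1.186 = 0.2696 d⁻¹.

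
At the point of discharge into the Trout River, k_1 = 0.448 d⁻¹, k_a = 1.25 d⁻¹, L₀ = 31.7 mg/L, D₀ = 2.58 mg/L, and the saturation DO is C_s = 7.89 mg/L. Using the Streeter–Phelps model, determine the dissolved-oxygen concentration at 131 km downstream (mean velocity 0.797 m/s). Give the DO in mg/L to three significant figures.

DO ≈ 1.74 mg/L

Travel time t = x/v = 131 km / (0.797 m/s) = 131000 m / 0.797 m/s = 164400 s = 1.902 d.
k_1 L₀/(k_a−k_1) = 0.448×31.7/(1.25−0.448) = 14.20/0.8020 = 17.71 mg/L.
e^(−k_1 t) = e^(−0.448×1.902) = 0.4264; e^(−k_a t) = e^(−1.25×1.902) = 0.09274.
D = 17.71 × (0.4264 − 0.09274) + 2.58 × 0.09274 = 5.909 + 0.2393 = 6.148 mg/L.
DO = C_s − D = 7.89 − 6.148 = 1.742 mg/L.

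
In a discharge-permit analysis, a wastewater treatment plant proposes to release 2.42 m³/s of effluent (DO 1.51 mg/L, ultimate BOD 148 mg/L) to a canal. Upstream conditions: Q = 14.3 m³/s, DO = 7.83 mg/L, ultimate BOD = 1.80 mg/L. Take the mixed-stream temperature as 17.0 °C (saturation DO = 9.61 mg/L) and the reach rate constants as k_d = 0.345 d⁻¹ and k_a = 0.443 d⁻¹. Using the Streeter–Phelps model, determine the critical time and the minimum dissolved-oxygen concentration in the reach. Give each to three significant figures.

Mixed DO = (14.3×7.83 + 2.42×1.51)/(14.3+2.42) = 115.6/16.72 = 6.915 mg/L.
Mixed L₀ = (14.3×1.80 + 2.42×148)/(16.72) = 383.9/16.72 = 22.96 mg/L.
Initial deficit D₀ = C_s − DO₀ = 9.61 − 6.915 = 2.695 mg/L.
t_c = (1/0.09800) ln[(0.443/0.345)(1 − 2.695×0.09800/(0.345×22.96))] = 10.20 × ln(1.241) = 2.205 d.
D_c = (0.345/0.443) × 22.96 × e^(−0.345×2.205) = 0.7788 × 22.96 × 0.4673 = 8.356 mg/L.
Minimum DO = 9.61 − 8.356 = 1.254 mg/L.

t_c ≈ 2.21 d; minimum DO ≈ 1.25 mg/L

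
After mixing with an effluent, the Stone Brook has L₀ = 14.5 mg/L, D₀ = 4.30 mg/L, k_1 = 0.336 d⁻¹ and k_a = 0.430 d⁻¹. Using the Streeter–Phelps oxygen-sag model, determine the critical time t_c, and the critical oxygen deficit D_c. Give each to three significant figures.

t_c ≈ 1.70 d; D_c ≈ 6.39 mg/L

At the critical point dD/dt = 0, so k_1 L₀ e^(−k_1 t) = k_a D. Substituting D(t) from the Streeter–Phelps equation and solving for t gives
t_c = ln[(k_a/k_1)(1 − D₀(k_a−k_1)/(k_1 L₀))] / (k_a−k_1).
Here k_a−k_1 = 0.09400 d⁻¹ and 1 − D₀(k_a−k_1)/(k_1 L₀) = 1 − 4.30×0.09400/(0.336×14.5) = 0.9170, so
t_c = ln(1.280 × 0.9170) / 0.09400 = 0.1601 / 0.09400 = 1.703 d.
D_c = (k_1/k_a) L₀ e^(−k_1 t_c) = (0.336/0.430) × 14.5 × e^(−0.336×1.703) = 0.7814 × 14.5 × 0.5643 = 6.394 mg/L.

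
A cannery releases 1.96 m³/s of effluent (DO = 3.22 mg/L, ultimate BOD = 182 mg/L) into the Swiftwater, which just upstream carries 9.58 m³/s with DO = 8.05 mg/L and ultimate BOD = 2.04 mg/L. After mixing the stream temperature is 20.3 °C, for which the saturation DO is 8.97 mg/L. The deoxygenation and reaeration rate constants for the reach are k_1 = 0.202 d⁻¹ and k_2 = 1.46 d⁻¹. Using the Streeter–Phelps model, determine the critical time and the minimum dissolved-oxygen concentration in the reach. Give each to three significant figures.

Mixed DO = (9.58×8.05 + 1.96×3.22)/(9.58+1.96) = 83.43/11.54 = 7.230 mg/L.
Mixed L₀ = (9.58×2.04 + 1.96×182)/(11.54) = 376.3/11.54 = 32.61 mg/L.
Initial deficit D₀ = C_s − DO₀ = 8.97 − 7.230 = 1.740 mg/L.
t_c = (1/1.258) ln[(1.46/0.202)(1 − 1.740×1.258/(0.202×32.61))] = 0.7949 × ln(4.825) = 1.251 d.
D_c = (0.202/1.46) × 32.61 × e^(−0.202×1.251) = 0.1384 × 32.61 × 0.7767 = 3.504 mg/L.
Minimum DO = 8.97 − 3.504 = 5.466 mg/L.

t_c ≈ 1.25 d; minimum DO ≈ 5.47 mg/L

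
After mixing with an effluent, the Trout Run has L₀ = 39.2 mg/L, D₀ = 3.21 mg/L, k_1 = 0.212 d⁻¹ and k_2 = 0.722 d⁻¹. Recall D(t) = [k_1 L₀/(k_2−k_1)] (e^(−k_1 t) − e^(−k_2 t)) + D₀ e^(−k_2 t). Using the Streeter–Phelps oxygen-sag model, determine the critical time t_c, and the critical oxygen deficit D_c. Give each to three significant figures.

t_c ≈ 1.97 d; D_c ≈ 7.58 mg/L

t_c = [1/(k_2−k_1)] ln[(k_2/k_1)(1 − D₀(k_2−k_1)/(k_1 L₀))]
= [1/(0.722−0.212)] ln[(0.722/0.212)(1 − 3.21×0.5100/(0.212×39.2))]
= (1/0.5100) ln[3.406 × 0.8030] = 1.961 × ln(2.735) = 1.961 × 1.006 = 1.973 d.
L(t_c) = L₀ e^(−k_1 t_c) = 39.2 × 0.6582 = 25.80 mg/L, and at the critical point k_2 D_c = k_1 L, so D_c = (0.212/0.722) × 25.80 = 7.576 mg/L.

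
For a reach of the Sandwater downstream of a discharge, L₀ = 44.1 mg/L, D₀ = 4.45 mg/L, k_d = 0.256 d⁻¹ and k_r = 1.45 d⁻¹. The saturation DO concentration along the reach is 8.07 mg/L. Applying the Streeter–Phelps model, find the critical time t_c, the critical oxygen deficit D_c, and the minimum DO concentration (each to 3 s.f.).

t_c = [1/(k_r−k_d)] ln[(k_r/k_d)(1 − D₀(k_r−k_d)/(k_d L₀))]
= [1/(1.45−0.256)] ln[(1.45/0.256)(1 − 4.45×1.194/(0.256×44.1))]
= (1/1.194) ln[5.664 × 0.5294] = 0.8375 × ln(2.998) = 0.8375 × 1.098 = 0.9196 d.
L(t_c) = L₀ e^(−k_d t_c) = 44.1 × 0.7902 = 34.85 mg/L, and at the critical point k_r D_c = k_d L, so D_c = (0.256/1.45) × 34.85 = 6.153 mg/L.
Minimum DO = C_s − D_c = 8.07 − 6.153 = 1.917 mg/L.

t_c ≈ 0.920 d; D_c ≈ 6.15 mg/L; min DO ≈ 1.92 mg/L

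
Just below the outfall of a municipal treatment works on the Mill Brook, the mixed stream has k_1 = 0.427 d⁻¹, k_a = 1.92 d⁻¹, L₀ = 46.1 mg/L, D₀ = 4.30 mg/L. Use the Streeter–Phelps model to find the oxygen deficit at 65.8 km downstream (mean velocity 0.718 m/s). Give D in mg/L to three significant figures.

D ≈ 7.22 mg/L

Travel time t = x/v = 65.8 km / (0.718 m/s) = 65800 m / 0.718 m/s = 91640 s = 1.061 d.
k_1 L₀/(k_a−k_1) = 0.427×46.1/(1.92−0.427) = 19.68/1.493 = 13.18 mg/L.
e^(−k_1 t) = e^(−0.427×1.061) = 0.6358; e^(−k_a t) = e^(−1.92×1.061) = 0.1305.
D = 13.18 × (0.6358 − 0.1305) + 4.30 × 0.1305 = 6.662 + 0.5611 = 7.223 mg/L.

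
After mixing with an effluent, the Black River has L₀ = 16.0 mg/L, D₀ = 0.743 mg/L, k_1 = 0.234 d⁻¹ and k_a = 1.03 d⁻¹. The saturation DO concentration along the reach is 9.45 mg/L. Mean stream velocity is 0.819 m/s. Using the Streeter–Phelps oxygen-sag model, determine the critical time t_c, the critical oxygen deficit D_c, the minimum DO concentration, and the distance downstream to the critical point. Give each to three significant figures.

t_c ≈ 1.65 d; D_c ≈ 2.47 mg/L; min DO ≈ 6.98 mg/L; x_c ≈ 116 km

With k_a/k_1 = 4.402 and 1 − D₀(k_a−k_1)/(k_1 L₀) = 0.8420,
t_c = ln(4.402 × 0.8420) / (1.03 − 0.234) = ln(3.706) / 0.7960 = 1.310/0.7960 = 1.646 d.
L(t_c) = L₀ e^(−k_1 t_c) = 16.0 × 0.6804 = 10.89 mg/L, and at the critical point k_a D_c = k_1 L, so D_c = (0.234/1.03) × 10.89 = 2.473 mg/L.
Minimum DO = C_s − D_c = 9.45 − 2.473 = 6.977 mg/L.
x_c = v t_c = 0.819 m/s × 1.646 d × 86400 s/d = 116500 m ≈ 116 km.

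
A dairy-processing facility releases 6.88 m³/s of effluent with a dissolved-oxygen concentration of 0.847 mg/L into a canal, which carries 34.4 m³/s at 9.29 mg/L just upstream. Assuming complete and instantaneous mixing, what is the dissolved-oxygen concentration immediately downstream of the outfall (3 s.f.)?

7.88 mg/L

Flow-weighted mixing: C = (Q_r C_r + Q_w C_w)/(Q_r + Q_w)
= (34.4×9.29 + 6.88×0.847)/(34.4 + 6.88) = 325.4/41.28 = 7.883 mg/L.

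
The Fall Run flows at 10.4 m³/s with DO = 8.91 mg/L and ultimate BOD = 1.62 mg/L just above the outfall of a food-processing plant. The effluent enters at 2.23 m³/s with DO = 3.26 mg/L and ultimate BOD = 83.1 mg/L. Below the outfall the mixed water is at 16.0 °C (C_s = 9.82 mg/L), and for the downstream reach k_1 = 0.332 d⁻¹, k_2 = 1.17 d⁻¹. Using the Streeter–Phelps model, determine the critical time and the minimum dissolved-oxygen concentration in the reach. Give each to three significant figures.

t_c ≈ 1.08 d; minimum DO ≈ 6.64 mg/L

Mixed DO = (10.4×8.91 + 2.23×3.26)/(10.4+2.23) = 99.93/12.63 = 7.912 mg/L.
Mixed L₀ = (10.4×1.62 + 2.23×83.1)/(12.63) = 202.2/12.63 = 16.01 mg/L.
Initial deficit D₀ = C_s − DO₀ = 9.82 − 7.912 = 1.908 mg/L.
t_c = (1/0.8380) ln[(1.17/0.332)(1 − 1.908×0.8380/(0.332×16.01))] = 1.193 × ln(2.464) = 1.076 d.
D_c = (0.332/1.17) × 16.01 × e^(−0.332×1.076) = 0.2838 × 16.01 × 0.6996 = 3.177 mg/L.
Minimum DO = 9.82 − 3.177 = 6.643 mg/L.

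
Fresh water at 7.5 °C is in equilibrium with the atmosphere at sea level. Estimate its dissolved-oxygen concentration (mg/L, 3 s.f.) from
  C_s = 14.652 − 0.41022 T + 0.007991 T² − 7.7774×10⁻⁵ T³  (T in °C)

C_s ≈ 12.0 mg/L

C_s = 14.652 − 0.41022×7.5 + 0.007991×7.5² − 7.7774×10⁻⁵×7.5³ = 11.99 mg/L.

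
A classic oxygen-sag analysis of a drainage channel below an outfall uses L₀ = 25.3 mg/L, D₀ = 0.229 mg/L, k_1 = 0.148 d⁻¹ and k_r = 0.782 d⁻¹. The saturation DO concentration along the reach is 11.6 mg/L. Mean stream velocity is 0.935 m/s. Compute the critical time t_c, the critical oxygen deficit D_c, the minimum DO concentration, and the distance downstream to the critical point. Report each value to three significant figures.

With k_r/k_1 = 5.284 and 1 − D₀(k_r−k_1)/(k_1 L₀) = 0.9612,
t_c = ln(5.284 × 0.9612) / (0.782 − 0.148) = ln(5.079) / 0.6340 = 1.625/0.6340 = 2.563 d.
D_c = (k_1/k_r) L₀ e^(−k_1 t_c) = (0.148/0.782) × 25.3 × e^(−0.148×2.563) = 0.1893 × 25.3 × 0.6843 = 3.277 mg/L.
Minimum DO = C_s − D_c = 11.6 − 3.277 = 8.323 mg/L.
x_c = v t_c = 0.935 m/s × 2.563 d × 86400 s/d = 207100 m ≈ 207 km.

t_c ≈ 2.56 d; D_c ≈ 3.28 mg/L; min DO ≈ 8.32 mg/L; x_c ≈ 207 km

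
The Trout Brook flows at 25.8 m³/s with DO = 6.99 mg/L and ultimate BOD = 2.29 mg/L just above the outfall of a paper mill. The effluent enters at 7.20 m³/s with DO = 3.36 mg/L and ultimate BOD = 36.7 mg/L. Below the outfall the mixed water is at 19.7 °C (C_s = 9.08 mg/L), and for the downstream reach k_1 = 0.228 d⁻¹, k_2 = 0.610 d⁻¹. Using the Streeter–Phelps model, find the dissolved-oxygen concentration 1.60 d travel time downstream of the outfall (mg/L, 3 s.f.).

Mixed DO = (25.8×6.99 + 7.20×3.36)/(25.8+7.20) = 204.5/33.00 = 6.198 mg/L.
Mixed L₀ = (25.8×2.29 + 7.20×36.7)/(33.00) = 323.3/33.00 = 9.798 mg/L.
Initial deficit D₀ = C_s − DO₀ = 9.08 − 6.198 = 2.882 mg/L.
D(1.60) = [0.228×9.798/(0.610−0.228)](e^(−0.228×1.60) − e^(−0.610×1.60)) + 2.882 e^(−0.610×1.60)
= 5.848 × (0.6943 − 0.3768) + 2.882 × 0.3768 = 2.943 mg/L.
DO = 9.08 − 2.943 = 6.137 mg/L.

DO ≈ 6.14 mg/L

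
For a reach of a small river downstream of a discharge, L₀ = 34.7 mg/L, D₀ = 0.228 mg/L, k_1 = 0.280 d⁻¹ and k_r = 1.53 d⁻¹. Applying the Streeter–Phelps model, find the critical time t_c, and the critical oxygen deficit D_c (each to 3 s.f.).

t_c ≈ 1.33 d; D_c ≈ 4.37 mg/L

t_c = [1/(k_r−k_1)] ln[(k_r/k_1)(1 − D₀(k_r−k_1)/(k_1 L₀))]
= [1/(1.53−0.280)] ln[(1.53/0.280)(1 − 0.228×1.250/(0.280×34.7))]
= (1/1.250) ln[5.464 × 0.9707] = 0.8000 × ln(5.304) = 0.8000 × 1.668 = 1.335 d.
L(t_c) = L₀ e^(−k_1 t_c) = 34.7 × 0.6882 = 23.88 mg/L, and at the critical point k_r D_c = k_1 L, so D_c = (0.280/1.53) × 23.88 = 4.370 mg/L.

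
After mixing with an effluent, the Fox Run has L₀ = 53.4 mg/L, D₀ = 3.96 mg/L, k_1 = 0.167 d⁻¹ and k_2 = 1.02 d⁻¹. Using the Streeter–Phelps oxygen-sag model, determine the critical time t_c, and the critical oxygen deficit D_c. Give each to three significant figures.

With k_2/k_1 = 6.108 and 1 − D₀(k_2−k_1)/(k_1 L₀) = 0.6212,
t_c = ln(6.108 × 0.6212) / (1.02 − 0.167) = ln(3.794) / 0.8530 = 1.333/0.8530 = 1.563 d.
D_c = (k_1/k_2) L₀ e^(−k_1 t_c) = (0.167/1.02) × 53.4 × e^(−0.167×1.563) = 0.1637 × 53.4 × 0.7702 = 6.734 mg/L.

t_c ≈ 1.56 d; D_c ≈ 6.73 mg/L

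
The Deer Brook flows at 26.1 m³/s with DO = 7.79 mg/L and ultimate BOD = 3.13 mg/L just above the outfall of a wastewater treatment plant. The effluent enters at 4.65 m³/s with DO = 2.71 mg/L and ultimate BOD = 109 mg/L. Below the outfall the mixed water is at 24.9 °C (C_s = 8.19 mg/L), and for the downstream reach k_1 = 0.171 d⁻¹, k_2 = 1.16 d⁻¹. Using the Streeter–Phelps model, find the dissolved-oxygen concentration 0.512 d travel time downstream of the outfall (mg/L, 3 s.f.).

Mixed DO = (26.1×7.79 + 4.65×2.71)/(26.1+4.65) = 215.9/30.75 = 7.022 mg/L.
Mixed L₀ = (26.1×3.13 + 4.65×109)/(30.75) = 588.5/30.75 = 19.14 mg/L.
Initial deficit D₀ = C_s − DO₀ = 8.19 − 7.022 = 1.168 mg/L.
D(0.512) = [0.171×19.14/(1.16−0.171)](e^(−0.171×0.512) − e^(−1.16×0.512)) + 1.168 e^(−1.16×0.512)
= 3.309 × (0.9162 − 0.5522) + 1.168 × 0.5522 = 1.850 mg/L.
DO = 8.19 − 1.850 = 6.340 mg/L.

DO ≈ 6.34 mg/L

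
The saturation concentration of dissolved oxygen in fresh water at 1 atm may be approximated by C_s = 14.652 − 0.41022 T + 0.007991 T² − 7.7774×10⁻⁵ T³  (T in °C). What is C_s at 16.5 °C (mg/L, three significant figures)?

C_s = 14.652 − 0.41022×16.5 + 0.007991×16.5² − 7.7774×10⁻⁵×16.5³ = 9.710 mg/L.

C_s ≈ 9.71 mg/L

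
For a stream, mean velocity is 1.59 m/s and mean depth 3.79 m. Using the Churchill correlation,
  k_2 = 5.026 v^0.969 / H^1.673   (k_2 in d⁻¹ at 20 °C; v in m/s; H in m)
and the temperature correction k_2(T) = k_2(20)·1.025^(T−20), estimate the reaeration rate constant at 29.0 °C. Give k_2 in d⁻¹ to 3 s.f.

k_2 ≈ 1.06 d⁻¹

k_2(20) = 5.026 × 1.59^0.969 / 3.79^1.673 = 5.026 × 1.567 / 9.291 = 0.8478 d⁻¹.
k_2(29.0) = 0.8478 × 1.025^(29.0−20) = 0.8478 × 1.249 = 1.059 d⁻¹.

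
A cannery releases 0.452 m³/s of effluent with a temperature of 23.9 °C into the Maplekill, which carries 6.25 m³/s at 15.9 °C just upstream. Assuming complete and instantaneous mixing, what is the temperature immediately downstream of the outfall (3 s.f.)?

16.4 °C

Flow-weighted mixing: C = (Q_r C_r + Q_w C_w)/(Q_r + Q_w)
= (6.25×15.9 + 0.452×23.9)/(6.25 + 0.452) = 110.2/6.702 = 16.44 °C.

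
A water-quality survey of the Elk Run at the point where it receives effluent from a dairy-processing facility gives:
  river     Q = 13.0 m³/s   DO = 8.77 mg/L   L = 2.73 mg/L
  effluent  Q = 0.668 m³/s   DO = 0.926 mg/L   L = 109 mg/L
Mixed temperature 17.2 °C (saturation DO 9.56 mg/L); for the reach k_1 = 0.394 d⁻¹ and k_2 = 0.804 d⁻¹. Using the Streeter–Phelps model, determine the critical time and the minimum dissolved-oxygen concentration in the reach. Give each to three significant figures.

Mixed DO = (13.0×8.77 + 0.668×0.926)/(13.0+0.668) = 114.6/13.67 = 8.387 mg/L.
Mixed L₀ = (13.0×2.73 + 0.668×109)/(13.67) = 108.3/13.67 = 7.924 mg/L.
Initial deficit D₀ = C_s − DO₀ = 9.56 − 8.387 = 1.173 mg/L.
t_c = (1/0.4100) ln[(0.804/0.394)(1 − 1.173×0.4100/(0.394×7.924))] = 2.439 × ln(1.726) = 1.331 d.
D_c = (0.394/0.804) × 7.924 × e^(−0.394×1.331) = 0.4900 × 7.924 × 0.5918 = 2.298 mg/L.
Minimum DO = 9.56 − 2.298 = 7.262 mg/L.

t_c ≈ 1.33 d; minimum DO ≈ 7.26 mg/L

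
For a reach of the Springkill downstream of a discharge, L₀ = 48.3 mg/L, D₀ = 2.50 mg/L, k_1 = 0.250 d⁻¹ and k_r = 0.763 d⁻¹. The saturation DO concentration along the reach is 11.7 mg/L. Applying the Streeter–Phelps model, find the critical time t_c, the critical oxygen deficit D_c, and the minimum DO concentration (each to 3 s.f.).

t_c ≈ 1.96 d; D_c ≈ 9.70 mg/L; min DO ≈ 2.00 mg/L

At the critical point dD/dt = 0, so k_1 L₀ e^(−k_1 t) = k_r D. Substituting D(t) from the Streeter–Phelps equation and solving for t gives
t_c = ln[(k_r/k_1)(1 − D₀(k_r−k_1)/(k_1 L₀))] / (k_r−k_1).
Here k_r−k_1 = 0.5130 d⁻¹ and 1 − D₀(k_r−k_1)/(k_1 L₀) = 1 − 2.50×0.5130/(0.250×48.3) = 0.8938, so
t_c = ln(3.052 × 0.8938) / 0.5130 = 1.004 / 0.5130 = 1.956 d.
L(t_c) = L₀ e^(−k_1 t_c) = 48.3 × 0.6132 = 29.62 mg/L, and at the critical point k_r D_c = k_1 L, so D_c = (0.250/0.763) × 29.62 = 9.705 mg/L.
Minimum DO = C_s − D_c = 11.7 − 9.705 = 1.995 mg/L.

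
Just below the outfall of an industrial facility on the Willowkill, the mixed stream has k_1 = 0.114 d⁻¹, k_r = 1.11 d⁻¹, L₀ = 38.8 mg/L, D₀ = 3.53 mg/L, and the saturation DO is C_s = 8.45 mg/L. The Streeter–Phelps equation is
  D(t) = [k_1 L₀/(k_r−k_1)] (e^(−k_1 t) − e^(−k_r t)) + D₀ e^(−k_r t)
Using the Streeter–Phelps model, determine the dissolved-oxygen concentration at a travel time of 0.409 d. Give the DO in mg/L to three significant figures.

DO ≈ 4.79 mg/L

k_1 L₀/(k_r−k_1) = 0.114×38.8/(1.11−0.114) = 4.423/0.9960 = 4.441 mg/L.
e^(−k_1 t) = e^(−0.114×0.4090) = 0.9544; e^(−k_r t) = e^(−1.11×0.4090) = 0.6351.
D = 4.441 × (0.9544 − 0.6351) + 3.53 × 0.6351 = 1.418 + 2.242 = 3.660 mg/L.
DO = C_s − D = 8.45 − 3.660 = 4.790 mg/L.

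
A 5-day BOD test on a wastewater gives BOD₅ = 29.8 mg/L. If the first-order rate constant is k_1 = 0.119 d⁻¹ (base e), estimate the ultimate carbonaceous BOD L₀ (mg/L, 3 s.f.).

L₀ ≈ 66.5 mg/L

BOD₅ = L₀(1 − e^(−5k_1)) ⇒ L₀ = BOD₅ / (1 − e^(−5×0.119))
= 29.8 / (1 − 0.5516) = 29.8 / 0.4484 = 66.45 mg/L.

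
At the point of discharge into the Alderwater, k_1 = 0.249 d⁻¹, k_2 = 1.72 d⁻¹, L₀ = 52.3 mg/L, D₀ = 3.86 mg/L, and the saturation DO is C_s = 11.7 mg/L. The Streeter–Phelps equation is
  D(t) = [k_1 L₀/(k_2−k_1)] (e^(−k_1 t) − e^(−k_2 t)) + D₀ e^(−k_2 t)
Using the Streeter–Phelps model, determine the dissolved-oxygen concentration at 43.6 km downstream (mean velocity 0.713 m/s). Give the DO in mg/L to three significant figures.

DO ≈ 5.76 mg/L

Travel time t = x/v = 43.6 km / (0.713 m/s) = 43600 m / 0.713 m/s = 61150 s = 0.7078 d.
k_1 L₀/(k_2−k_1) = 0.249×52.3/(1.72−0.249) = 13.02/1.471 = 8.853 mg/L.
e^(−k_1 t) = e^(−0.249×0.7078) = 0.8384; e^(−k_2 t) = e^(−1.72×0.7078) = 0.2960.
D = 8.853 × (0.8384 − 0.2960) + 3.86 × 0.2960 = 4.802 + 1.143 = 5.945 mg/L.
DO = C_s − D = 11.7 − 5.945 = 5.755 mg/L.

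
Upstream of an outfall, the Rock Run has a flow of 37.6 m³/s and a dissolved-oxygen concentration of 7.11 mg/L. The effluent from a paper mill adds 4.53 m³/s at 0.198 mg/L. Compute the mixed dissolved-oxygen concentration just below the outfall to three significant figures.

Flow-weighted mixing: C = (Q_r C_r + Q_w C_w)/(Q_r + Q_w)
= (37.6×7.11 + 4.53×0.198)/(37.6 + 4.53) = 268.2/42.13 = 6.367 mg/L.

6.37 mg/L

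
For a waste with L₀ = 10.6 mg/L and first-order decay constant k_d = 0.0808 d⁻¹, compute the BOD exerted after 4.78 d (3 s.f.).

y ≈ 3.40 mg/L

y_t = L₀(1 − e^(−k_d t)) = 10.6 × (1 − e^(−0.0808×4.78))
= 10.6 × (1 − 0.6796) = 10.6 × 0.3204 = 3.396 mg/L.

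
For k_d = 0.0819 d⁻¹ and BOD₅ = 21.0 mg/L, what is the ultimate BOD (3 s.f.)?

BOD₅ = L₀(1 − e^(−5k_d)) ⇒ L₀ = BOD₅ / (1 − e^(−5×0.0819))
= 21.0 / (1 − 0.6640) = 21.0 / 0.3360 = 62.50 mg/L.

L₀ ≈ 62.5 mg/L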